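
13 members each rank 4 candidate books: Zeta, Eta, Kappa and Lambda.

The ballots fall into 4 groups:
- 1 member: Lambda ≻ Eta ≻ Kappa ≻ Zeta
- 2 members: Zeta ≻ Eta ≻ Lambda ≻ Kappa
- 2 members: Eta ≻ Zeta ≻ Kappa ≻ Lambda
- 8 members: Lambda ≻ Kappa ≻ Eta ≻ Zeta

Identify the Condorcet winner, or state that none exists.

Head-to-head results (13 members):
Zeta–Eta: Eta 11–2.
Zeta vs Kappa: Kappa wins 9–4.
Zeta–Lambda: Lambda 9–4.
Eta vs Kappa: Kappa wins 8–5.
Eta vs Lambda: Lambda wins 9–4.
Kappa vs Lambda: Lambda wins 11–2.
Only Lambda has no losses; Lambda is the Condorcet winner.

Lambda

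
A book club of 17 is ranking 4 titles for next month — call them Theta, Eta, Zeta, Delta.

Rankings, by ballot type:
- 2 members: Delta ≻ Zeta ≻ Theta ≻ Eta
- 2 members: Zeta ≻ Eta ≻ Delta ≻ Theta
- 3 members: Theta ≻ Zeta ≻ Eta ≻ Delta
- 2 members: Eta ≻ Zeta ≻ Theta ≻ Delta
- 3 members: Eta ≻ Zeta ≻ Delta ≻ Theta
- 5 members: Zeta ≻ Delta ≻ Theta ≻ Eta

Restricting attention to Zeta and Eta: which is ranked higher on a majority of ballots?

Ballots ranking Zeta above Eta: 2 + 2 + 3 + 5 = 12.
Ballots ranking Eta above Zeta: 17 − 12 = 5.
Zeta wins the head-to-head 12–5.

Zeta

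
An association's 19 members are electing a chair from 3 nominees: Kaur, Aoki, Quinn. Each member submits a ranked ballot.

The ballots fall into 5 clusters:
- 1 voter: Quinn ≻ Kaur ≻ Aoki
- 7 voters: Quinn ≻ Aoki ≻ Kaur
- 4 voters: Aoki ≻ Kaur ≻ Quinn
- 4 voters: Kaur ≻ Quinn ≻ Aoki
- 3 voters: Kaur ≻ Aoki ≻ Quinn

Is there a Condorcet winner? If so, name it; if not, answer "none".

Check each pair by majority over 19 ballots:
Kaur vs Aoki: Kaur preferred on 1+4+3 = 8 ballots; Aoki wins 11–8.
Kaur vs Quinn: Kaur preferred on 4+4+3 = 11 ballots; Kaur wins 11–8.
Aoki–Quinn: Quinn 12–7.
Every candidate loses at least once (Kaur loses to Aoki; Aoki loses to Quinn; Quinn loses to Kaur). The majority relation contains the cycle Kaur > Quinn > Aoki > Kaur, so there is no Condorcet winner.

none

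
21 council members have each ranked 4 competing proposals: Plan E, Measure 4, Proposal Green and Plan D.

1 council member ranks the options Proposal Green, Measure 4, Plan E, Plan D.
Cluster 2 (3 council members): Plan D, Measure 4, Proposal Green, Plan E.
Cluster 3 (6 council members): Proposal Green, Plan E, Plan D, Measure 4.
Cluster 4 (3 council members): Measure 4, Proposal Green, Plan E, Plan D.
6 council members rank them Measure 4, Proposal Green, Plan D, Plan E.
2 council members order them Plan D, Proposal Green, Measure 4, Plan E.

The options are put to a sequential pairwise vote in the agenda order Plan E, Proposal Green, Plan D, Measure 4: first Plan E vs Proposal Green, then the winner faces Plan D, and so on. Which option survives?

Measure 4

Round 1: Plan E vs Proposal Green — 0–21, Proposal Green advances.
Round 2: Proposal Green vs Plan D — 16–5, Proposal Green advances.
Round 3: Proposal Green vs Measure 4 — 9–12, Measure 4 advances.
The agenda winner is Measure 4.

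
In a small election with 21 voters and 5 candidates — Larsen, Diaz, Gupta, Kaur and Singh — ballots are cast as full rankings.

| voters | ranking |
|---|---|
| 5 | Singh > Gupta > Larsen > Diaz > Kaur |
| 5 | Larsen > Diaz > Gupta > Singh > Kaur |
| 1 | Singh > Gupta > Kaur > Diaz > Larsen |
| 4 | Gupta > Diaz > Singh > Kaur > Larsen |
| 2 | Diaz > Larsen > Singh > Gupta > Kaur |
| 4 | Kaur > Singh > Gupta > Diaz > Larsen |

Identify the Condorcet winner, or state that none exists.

Head-to-head results (21 voters):
Larsen–Diaz: Diaz 11–10.
Larsen vs Gupta: Gupta wins 14–7.
Larsen vs Kaur: Larsen, 12–9.
Larsen–Singh: Singh 14–7.
Diaz–Gupta: Gupta 14–7.
Diaz vs Kaur: Diaz, 16–5.
Diaz vs Singh: Diaz, 11–10.
Gupta–Kaur: Gupta 17–4.
Gupta–Singh: Singh 12–9.
Kaur–Singh: Singh 17–4.
No candidate is unbeaten: Larsen loses to Diaz; Diaz loses to Gupta; Gupta loses to Singh; Kaur loses to Larsen; Singh loses to Diaz. In particular Diaz → Singh → Gupta → Diaz is a majority cycle — no Condorcet winner exists.

none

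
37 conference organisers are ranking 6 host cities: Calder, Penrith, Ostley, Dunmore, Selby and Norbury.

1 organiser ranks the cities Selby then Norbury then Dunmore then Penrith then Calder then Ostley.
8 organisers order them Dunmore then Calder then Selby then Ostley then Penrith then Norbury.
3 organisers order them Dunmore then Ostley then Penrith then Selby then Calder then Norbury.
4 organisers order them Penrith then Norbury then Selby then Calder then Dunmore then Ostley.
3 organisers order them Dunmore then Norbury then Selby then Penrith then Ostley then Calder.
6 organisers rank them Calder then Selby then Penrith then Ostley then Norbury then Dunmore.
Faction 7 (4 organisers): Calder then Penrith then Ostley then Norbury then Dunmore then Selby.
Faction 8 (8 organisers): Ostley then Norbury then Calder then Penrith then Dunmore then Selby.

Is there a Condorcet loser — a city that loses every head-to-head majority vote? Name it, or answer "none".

none

Head-to-head results (37 organisers):
Calder vs Penrith: 8+6+4+8 = 26 for Calder, 11 for Penrith — Calder by 26–11.
Calder vs Ostley: Calder is ranked higher on 1+8+4+6+4 = 23 ballots, Ostley on 14. Calder wins 23–14.
Calder vs Dunmore: Calder, 22–15.
Calder vs Selby: Calder preferred on 8+6+4+8 = 26 ballots; Calder wins 26–11.
Calder vs Norbury: Calder, 21–16.
Penrith vs Ostley: Ostley wins 19–18.
Penrith vs Dunmore: Penrith preferred on 4+6+4+8 = 22 ballots; Penrith wins 22–15.
Penrith vs Selby: 3+4+4+8 = 19 for Penrith, 18 for Selby — Penrith by 19–18.
Penrith vs Norbury: Penrith wins 25–12.
Ostley vs Dunmore: 6+4+8 = 18 for Ostley, 19 for Dunmore — Dunmore by 19–18.
Ostley vs Selby: Selby, 22–15.
Ostley vs Norbury: Ostley, 29–8.
Dunmore vs Selby: Dunmore wins 26–11.
Dunmore vs Norbury: Norbury, 23–14.
Selby vs Norbury: 18 to 19, Norbury.
Every city wins at least one matchup (Calder beats Penrith; Penrith beats Dunmore; Ostley beats Penrith; Dunmore beats Ostley; Selby beats Ostley; Norbury beats Dunmore), so there is no Condorcet loser.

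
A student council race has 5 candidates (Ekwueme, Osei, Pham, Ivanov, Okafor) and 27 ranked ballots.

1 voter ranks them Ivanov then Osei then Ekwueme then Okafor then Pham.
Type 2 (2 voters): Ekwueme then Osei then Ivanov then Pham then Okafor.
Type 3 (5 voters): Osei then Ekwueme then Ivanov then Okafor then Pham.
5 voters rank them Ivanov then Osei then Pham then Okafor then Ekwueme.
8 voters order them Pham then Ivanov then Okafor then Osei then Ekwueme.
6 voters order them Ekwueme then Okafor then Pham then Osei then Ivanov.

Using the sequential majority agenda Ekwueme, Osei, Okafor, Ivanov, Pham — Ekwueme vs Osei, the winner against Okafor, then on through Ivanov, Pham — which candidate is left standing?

Round 1: Ekwueme vs Osei — 8–19, Osei advances.
Round 2: Osei vs Okafor — 13–14, Okafor advances.
Round 3: Okafor vs Ivanov — 6–21, Ivanov advances.
Round 4: Ivanov vs Pham — 13–14, Pham advances.
The agenda winner is Pham.

Pham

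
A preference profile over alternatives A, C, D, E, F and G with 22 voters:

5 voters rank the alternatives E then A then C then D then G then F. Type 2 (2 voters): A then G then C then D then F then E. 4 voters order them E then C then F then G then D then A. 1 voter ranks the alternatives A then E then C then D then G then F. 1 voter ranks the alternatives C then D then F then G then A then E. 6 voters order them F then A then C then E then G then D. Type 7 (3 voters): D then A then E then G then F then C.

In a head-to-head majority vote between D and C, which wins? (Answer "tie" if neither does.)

Ballots ranking D above C: 3.
Ballots ranking C above D: 22 − 3 = 19.
C wins the head-to-head 19–3.

C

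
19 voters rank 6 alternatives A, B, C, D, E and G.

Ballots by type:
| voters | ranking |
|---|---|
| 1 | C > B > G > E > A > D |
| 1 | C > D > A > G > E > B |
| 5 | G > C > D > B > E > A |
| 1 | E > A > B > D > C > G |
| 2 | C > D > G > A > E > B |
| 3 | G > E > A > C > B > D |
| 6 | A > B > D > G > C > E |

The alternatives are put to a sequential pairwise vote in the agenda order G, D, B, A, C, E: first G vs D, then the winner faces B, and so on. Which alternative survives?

E

Round 1: G vs D — 9–10, D advances.
Round 2: D vs B — 8–11, B advances.
Round 3: B vs A — 6–13, A advances.
Round 4: A vs C — 10–9, A advances.
Round 5: A vs E — 9–10, E advances.
The agenda winner is E.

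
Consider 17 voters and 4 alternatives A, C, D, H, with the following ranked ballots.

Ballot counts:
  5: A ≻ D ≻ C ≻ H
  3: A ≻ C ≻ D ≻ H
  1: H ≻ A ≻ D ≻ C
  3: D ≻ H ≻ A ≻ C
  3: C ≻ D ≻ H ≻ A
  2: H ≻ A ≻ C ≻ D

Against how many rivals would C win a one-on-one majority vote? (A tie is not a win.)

1

C against each rival (17 voters):
C vs A: 3 for C, 14 for A — A by 14–3.
C vs D: D, 9–8.
C vs H: 5+3+3 = 11 for C, 6 for H — C by 11–6.
C beats H; loses to A, D — 1 pairwise win.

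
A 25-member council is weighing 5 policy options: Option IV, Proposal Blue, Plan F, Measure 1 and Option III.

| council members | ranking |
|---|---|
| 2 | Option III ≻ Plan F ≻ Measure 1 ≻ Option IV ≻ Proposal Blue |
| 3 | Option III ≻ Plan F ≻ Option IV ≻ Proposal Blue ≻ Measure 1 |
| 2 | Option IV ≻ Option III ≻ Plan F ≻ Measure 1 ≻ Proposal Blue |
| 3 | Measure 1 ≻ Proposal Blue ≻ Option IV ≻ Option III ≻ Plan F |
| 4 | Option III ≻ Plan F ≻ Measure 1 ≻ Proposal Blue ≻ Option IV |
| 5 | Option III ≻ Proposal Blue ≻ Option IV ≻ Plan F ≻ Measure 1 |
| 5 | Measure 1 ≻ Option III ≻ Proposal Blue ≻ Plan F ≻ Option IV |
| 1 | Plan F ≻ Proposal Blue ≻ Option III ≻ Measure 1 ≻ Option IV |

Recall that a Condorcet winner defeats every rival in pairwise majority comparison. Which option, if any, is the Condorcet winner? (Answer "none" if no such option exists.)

Check each pair by majority over 25 ballots:
Option IV–Proposal Blue: Proposal Blue 18–7.
Option IV vs Plan F: 2+3+5 = 10 for Option IV, 15 for Plan F — Plan F by 15–10.
Option IV vs Measure 1: Option IV preferred on 3+2+5 = 10 ballots; Measure 1 wins 15–10.
Option IV vs Option III: 2+3 = 5 for Option IV, 20 for Option III — Option III by 20–5.
Proposal Blue vs Plan F: 3+5+5 = 13 for Proposal Blue, 12 for Plan F — Proposal Blue by 13–12.
Proposal Blue vs Measure 1: 9 to 16, Measure 1.
Proposal Blue vs Option III: Proposal Blue is ranked higher on 3+1 = 4 ballots, Option III on 21. Option III wins 21–4.
Plan F vs Measure 1: Plan F, 17–8.
Plan F vs Option III: Plan F preferred on 1 ballot; Option III wins 24–1.
Measure 1 vs Option III: 3+5 = 8 for Measure 1, 17 for Option III — Option III by 17–8.
Option III wins every pairwise contest, so Option III is the Condorcet winner.

Option III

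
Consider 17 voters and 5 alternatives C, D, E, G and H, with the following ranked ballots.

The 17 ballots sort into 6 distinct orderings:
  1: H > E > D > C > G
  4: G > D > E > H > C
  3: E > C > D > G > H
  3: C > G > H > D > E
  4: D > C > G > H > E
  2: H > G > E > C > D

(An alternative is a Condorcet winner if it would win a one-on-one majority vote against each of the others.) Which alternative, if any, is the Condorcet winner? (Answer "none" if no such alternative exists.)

none

Check each pair by majority over 17 ballots:
C vs D: 3+3+2 = 8 for C, 9 for D — D by 9–8.
C vs E: 3+4 = 7 for C, 10 for E — E by 10–7.
C vs G: C is ranked higher on 1+3+3+4 = 11 ballots, G on 6. C wins 11–6.
C vs H: 10 to 7, C.
D vs E: 11 to 6, D.
D vs G: D preferred on 1+3+4 = 8 ballots; G wins 9–8.
D vs H: D preferred on 4+3+4 = 11 ballots; D wins 11–6.
E vs G: 1+3 = 4 for E, 13 for G — G by 13–4.
E vs H: 7 to 10, H.
G vs H: 14 to 3, G.
No alternative is unbeaten: C loses to D; D loses to G; E loses to D; G loses to C; H loses to C. In particular C → G → D → C is a majority cycle — no Condorcet winner exists.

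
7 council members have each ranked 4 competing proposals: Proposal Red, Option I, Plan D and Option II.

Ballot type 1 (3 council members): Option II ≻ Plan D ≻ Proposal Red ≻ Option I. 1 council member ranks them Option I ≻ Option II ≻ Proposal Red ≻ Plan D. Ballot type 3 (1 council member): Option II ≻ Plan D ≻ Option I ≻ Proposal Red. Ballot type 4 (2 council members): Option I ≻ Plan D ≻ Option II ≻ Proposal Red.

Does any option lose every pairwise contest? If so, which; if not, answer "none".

Proposal Red

Pairwise majorities:
Proposal Red vs Option I: 3 for Proposal Red, 4 for Option I — Option I by 4–3.
Proposal Red vs Plan D: Proposal Red preferred on 1 ballot; Plan D wins 6–1.
Proposal Red–Option II: Option II 7–0.
Option I–Plan D: Plan D 4–3.
Option I vs Option II: 3 to 4, Option II.
Plan D vs Option II: Option II, 5–2.
Proposal Red loses to every other option — it is the Condorcet loser.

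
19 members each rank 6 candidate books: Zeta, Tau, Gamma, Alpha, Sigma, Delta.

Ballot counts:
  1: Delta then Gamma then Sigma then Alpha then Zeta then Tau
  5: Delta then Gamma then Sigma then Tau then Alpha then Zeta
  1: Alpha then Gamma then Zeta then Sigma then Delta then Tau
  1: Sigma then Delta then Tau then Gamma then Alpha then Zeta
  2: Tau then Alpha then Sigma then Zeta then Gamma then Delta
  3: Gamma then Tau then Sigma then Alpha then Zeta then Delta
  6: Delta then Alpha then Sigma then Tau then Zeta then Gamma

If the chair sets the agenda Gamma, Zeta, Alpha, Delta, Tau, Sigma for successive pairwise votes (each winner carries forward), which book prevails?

Round 1: Gamma vs Zeta — 11–8, Gamma advances.
Round 2: Gamma vs Alpha — 10–9, Gamma advances.
Round 3: Gamma vs Delta — 6–13, Delta advances.
Round 4: Delta vs Tau — 14–5, Delta advances.
Round 5: Delta vs Sigma — 12–7, Delta advances.
The agenda winner is Delta.

Delta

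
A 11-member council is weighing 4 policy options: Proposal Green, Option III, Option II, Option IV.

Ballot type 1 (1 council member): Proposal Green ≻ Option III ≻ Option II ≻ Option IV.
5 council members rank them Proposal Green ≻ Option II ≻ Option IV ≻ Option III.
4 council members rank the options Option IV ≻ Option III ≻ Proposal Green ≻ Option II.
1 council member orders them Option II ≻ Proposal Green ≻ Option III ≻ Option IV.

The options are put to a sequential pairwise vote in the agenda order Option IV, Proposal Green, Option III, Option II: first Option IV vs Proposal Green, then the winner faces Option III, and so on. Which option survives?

Round 1: Option IV vs Proposal Green — 4–7, Proposal Green advances.
Round 2: Proposal Green vs Option III — 7–4, Proposal Green advances.
Round 3: Proposal Green vs Option II — 10–1, Proposal Green advances.
Proposal Green survives the agenda.

Proposal Green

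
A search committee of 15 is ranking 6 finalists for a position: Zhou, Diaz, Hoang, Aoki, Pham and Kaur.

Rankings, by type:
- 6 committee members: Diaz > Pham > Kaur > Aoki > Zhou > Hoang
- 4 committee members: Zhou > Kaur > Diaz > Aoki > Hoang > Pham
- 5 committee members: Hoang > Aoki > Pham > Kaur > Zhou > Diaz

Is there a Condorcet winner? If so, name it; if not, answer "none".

none

Check each pair by majority over 15 ballots:
Zhou–Diaz: Zhou 9–6.
Zhou–Hoang: Zhou 10–5.
Zhou vs Aoki: Aoki, 11–4.
Zhou vs Pham: Pham wins 11–4.
Zhou–Kaur: Kaur 11–4.
Diaz vs Hoang: Diaz, 10–5.
Diaz–Aoki: Diaz 10–5.
Diaz–Pham: Diaz 10–5.
Diaz–Kaur: Kaur 9–6.
Hoang–Aoki: Aoki 10–5.
Hoang vs Pham: Hoang wins 9–6.
Hoang vs Kaur: Kaur wins 10–5.
Aoki vs Pham: Aoki, 9–6.
Aoki vs Kaur: Kaur, 10–5.
Pham vs Kaur: Pham, 11–4.
Every candidate loses at least once (Zhou loses to Aoki; Diaz loses to Zhou; Hoang loses to Zhou; Aoki loses to Diaz; Pham loses to Diaz; Kaur loses to Pham). The majority relation contains the cycle Zhou > Diaz > Aoki > Zhou, so there is no Condorcet winner.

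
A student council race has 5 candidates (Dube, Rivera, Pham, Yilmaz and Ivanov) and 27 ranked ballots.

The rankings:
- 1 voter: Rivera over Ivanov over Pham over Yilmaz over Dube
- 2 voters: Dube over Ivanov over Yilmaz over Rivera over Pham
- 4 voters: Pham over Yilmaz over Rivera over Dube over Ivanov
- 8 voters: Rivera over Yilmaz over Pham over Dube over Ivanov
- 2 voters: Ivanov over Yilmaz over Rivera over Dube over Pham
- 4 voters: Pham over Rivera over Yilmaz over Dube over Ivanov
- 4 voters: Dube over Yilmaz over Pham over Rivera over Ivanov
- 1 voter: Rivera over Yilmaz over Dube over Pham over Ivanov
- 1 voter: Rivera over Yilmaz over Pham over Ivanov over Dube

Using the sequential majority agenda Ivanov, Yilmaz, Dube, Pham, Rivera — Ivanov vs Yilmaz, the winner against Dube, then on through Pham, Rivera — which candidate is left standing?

Round 1: Ivanov vs Yilmaz — 5–22, Yilmaz advances.
Round 2: Yilmaz vs Dube — 21–6, Yilmaz advances.
Round 3: Yilmaz vs Pham — 18–9, Yilmaz advances.
Round 4: Yilmaz vs Rivera — 12–15, Rivera advances.
The agenda winner is Rivera.

Rivera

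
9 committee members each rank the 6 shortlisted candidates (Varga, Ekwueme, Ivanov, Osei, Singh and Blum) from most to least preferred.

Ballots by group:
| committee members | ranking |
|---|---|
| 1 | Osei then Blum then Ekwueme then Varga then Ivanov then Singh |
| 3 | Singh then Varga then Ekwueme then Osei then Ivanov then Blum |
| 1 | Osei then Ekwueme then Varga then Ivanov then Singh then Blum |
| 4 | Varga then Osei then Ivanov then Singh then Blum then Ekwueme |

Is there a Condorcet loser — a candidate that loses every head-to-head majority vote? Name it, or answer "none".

Pairwise majorities:
Varga vs Ekwueme: 7 to 2, Varga.
Varga vs Ivanov: Varga wins 9–0.
Varga vs Osei: Varga, 7–2.
Varga vs Singh: 1+1+4 = 6 for Varga, 3 for Singh — Varga by 6–3.
Varga vs Blum: Varga preferred on 3+1+4 = 8 ballots; Varga wins 8–1.
Ekwueme–Ivanov: Ekwueme 5–4.
Ekwueme vs Osei: Ekwueme is ranked higher on 3 ballots, Osei on 6. Osei wins 6–3.
Ekwueme vs Singh: 1+1 = 2 for Ekwueme, 7 for Singh — Singh by 7–2.
Ekwueme vs Blum: Ekwueme preferred on 3+1 = 4 ballots; Blum wins 5–4.
Ivanov vs Osei: Ivanov preferred on 0 ballots; Osei wins 9–0.
Ivanov vs Singh: Ivanov wins 6–3.
Ivanov vs Blum: Ivanov is ranked higher on 3+1+4 = 8 ballots, Blum on 1. Ivanov wins 8–1.
Osei vs Singh: Osei preferred on 1+1+4 = 6 ballots; Osei wins 6–3.
Osei vs Blum: Osei is ranked higher on 1+3+1+4 = 9 ballots, Blum on 0. Osei wins 9–0.
Singh vs Blum: Singh preferred on 3+1+4 = 8 ballots; Singh wins 8–1.
Each candidate has at least one pairwise win (Varga beats Ekwueme; Ekwueme beats Ivanov; Ivanov beats Singh; Osei beats Ekwueme; Singh beats Ekwueme; Blum beats Ekwueme) — no Condorcet loser.

none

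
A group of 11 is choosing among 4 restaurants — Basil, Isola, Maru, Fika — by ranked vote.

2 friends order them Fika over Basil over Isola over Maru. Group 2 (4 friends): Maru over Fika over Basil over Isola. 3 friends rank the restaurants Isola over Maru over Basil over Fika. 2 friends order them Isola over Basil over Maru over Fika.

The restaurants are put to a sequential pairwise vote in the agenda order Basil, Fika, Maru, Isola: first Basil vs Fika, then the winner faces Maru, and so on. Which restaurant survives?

Round 1: Basil vs Fika — 5–6, Fika advances.
Round 2: Fika vs Maru — 2–9, Maru advances.
Round 3: Maru vs Isola — 4–7, Isola advances.
Isola survives the agenda.

Isola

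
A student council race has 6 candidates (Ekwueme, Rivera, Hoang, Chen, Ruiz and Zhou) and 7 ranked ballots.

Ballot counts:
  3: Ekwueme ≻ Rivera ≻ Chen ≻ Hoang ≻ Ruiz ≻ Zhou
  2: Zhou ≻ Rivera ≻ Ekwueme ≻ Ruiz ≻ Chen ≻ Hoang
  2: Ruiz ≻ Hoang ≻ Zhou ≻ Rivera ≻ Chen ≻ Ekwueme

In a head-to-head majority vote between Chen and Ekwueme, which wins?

Ekwueme

Ballots ranking Chen above Ekwueme: 2.
Ballots ranking Ekwueme above Chen: 7 − 2 = 5.
Ekwueme wins the head-to-head 5–2.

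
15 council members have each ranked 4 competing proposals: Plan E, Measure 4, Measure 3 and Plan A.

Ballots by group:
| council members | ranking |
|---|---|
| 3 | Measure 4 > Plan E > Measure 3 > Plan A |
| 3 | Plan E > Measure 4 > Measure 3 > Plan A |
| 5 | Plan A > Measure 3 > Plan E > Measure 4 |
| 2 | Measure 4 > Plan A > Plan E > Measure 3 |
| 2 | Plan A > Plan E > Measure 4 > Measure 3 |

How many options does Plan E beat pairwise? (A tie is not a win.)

Plan E against each rival (15 council members):
Plan E vs Measure 4: Plan E wins 10–5.
Plan E vs Measure 3: Plan E wins 10–5.
Plan E vs Plan A: Plan A wins 9–6.
Plan E beats Measure 4, Measure 3; loses to Plan A — 2 pairwise wins.

2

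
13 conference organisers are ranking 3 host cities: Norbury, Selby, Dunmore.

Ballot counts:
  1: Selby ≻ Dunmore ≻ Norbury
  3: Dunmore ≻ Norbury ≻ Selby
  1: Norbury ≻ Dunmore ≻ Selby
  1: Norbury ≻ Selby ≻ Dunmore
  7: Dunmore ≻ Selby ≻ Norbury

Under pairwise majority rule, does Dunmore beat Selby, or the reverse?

Dunmore

Ballots ranking Dunmore above Selby: 3 + 1 + 7 = 11.
Ballots ranking Selby above Dunmore: 13 − 11 = 2.
Dunmore wins the head-to-head 11–2.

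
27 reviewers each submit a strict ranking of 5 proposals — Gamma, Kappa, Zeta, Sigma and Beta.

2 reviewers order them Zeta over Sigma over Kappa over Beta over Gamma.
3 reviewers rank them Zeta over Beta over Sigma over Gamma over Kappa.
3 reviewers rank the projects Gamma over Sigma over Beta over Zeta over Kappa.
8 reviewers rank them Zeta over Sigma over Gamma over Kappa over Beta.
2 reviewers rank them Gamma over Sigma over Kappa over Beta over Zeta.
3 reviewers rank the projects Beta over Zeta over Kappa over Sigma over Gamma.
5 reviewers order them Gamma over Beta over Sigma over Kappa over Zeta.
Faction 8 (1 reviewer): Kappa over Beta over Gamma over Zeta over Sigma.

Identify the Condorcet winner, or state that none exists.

none

Head-to-head results (27 reviewers):
Gamma vs Kappa: Gamma wins 21–6.
Gamma–Zeta: Zeta 16–11.
Gamma vs Sigma: Sigma wins 16–11.
Gamma vs Beta: Gamma wins 18–9.
Kappa vs Zeta: Zeta wins 19–8.
Kappa vs Sigma: Sigma, 23–4.
Kappa–Beta: Beta 14–13.
Zeta vs Sigma: Zeta, 17–10.
Zeta–Beta: Beta 14–13.
Sigma vs Beta: Sigma, 15–12.
No project is unbeaten: Gamma loses to Zeta; Kappa loses to Gamma; Zeta loses to Beta; Sigma loses to Zeta; Beta loses to Gamma. In particular Gamma > Beta > Zeta > Gamma is a majority cycle — no Condorcet winner exists.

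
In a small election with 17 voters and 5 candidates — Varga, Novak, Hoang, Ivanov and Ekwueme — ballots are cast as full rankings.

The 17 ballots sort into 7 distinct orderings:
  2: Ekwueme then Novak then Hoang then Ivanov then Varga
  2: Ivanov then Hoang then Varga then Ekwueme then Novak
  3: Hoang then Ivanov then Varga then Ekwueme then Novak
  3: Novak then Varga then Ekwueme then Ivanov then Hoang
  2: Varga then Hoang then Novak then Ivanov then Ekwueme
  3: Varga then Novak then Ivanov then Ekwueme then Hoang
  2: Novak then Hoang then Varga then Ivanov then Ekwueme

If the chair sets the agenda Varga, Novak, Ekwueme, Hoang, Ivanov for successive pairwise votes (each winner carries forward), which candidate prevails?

Hoang

Round 1: Varga vs Novak — 10–7, Varga advances.
Round 2: Varga vs Ekwueme — 15–2, Varga advances.
Round 3: Varga vs Hoang — 8–9, Hoang advances.
Round 4: Hoang vs Ivanov — 9–8, Hoang advances.
Hoang survives the agenda.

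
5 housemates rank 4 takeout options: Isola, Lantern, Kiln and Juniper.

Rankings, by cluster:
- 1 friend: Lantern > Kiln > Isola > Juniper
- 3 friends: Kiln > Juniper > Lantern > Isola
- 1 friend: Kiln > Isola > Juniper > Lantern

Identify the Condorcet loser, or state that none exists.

Head-to-head results (5 friends):
Isola vs Lantern: 1 for Isola, 4 for Lantern — Lantern by 4–1.
Isola vs Kiln: Kiln wins 5–0.
Isola vs Juniper: Isola preferred on 1+1 = 2 ballots; Juniper wins 3–2.
Lantern vs Kiln: 1 for Lantern, 4 for Kiln — Kiln by 4–1.
Lantern–Juniper: Juniper 4–1.
Kiln vs Juniper: Kiln is ranked higher on 1+3+1 = 5 ballots, Juniper on 0. Kiln wins 5–0.
Only Isola has no wins; Isola is the Condorcet loser.

Isola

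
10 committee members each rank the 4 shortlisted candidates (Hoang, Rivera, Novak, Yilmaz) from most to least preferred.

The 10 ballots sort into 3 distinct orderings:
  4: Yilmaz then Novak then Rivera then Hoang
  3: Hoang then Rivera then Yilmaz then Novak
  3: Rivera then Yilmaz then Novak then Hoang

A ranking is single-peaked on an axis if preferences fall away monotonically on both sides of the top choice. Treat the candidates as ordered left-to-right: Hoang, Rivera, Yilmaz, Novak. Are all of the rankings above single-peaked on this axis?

Axis positions: Hoang=1, Rivera=2, Yilmaz=3, Novak=4.
Ballot type 1 (peak Yilmaz at position 3): ranking walks positions 3-4-2-1, expanding outward from the peak — single-peaked.
Ballot type 2 (peak Hoang at position 1): ranking walks positions 1-2-3-4, expanding outward from the peak — single-peaked.
Ballot type 3 (peak Rivera at position 2): ranking walks positions 2-3-4-1, expanding outward from the peak — single-peaked.
Every ranking is single-peaked on this axis.

yes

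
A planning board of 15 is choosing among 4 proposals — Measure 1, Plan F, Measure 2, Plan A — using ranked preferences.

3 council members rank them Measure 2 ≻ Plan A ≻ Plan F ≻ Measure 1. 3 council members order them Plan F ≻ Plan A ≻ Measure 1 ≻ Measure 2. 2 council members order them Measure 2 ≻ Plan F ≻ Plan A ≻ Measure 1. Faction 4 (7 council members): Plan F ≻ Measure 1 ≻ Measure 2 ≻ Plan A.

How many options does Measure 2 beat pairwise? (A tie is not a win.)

Measure 2 against each rival (15 council members):
Measure 2 vs Measure 1: 5 to 10, Measure 1.
Measure 2–Plan F: Plan F 10–5.
Measure 2 vs Plan A: Measure 2 is ranked higher on 3+2+7 = 12 ballots, Plan A on 3. Measure 2 wins 12–3.
Measure 2 beats Plan A; loses to Measure 1, Plan F — 1 pairwise win.

1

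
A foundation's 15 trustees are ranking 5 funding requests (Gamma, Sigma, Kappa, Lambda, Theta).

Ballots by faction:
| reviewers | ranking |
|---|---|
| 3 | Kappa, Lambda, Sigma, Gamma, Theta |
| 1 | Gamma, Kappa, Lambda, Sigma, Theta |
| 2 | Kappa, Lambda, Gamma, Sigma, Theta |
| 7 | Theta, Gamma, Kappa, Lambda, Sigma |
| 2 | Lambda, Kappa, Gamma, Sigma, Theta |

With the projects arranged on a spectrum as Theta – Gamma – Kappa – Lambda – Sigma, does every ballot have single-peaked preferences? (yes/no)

yes

Axis positions: Theta=1, Gamma=2, Kappa=3, Lambda=4, Sigma=5.
Faction 1 (peak Kappa at position 3): ranking walks positions 3-4-5-2-1, expanding outward from the peak — single-peaked.
Faction 2 (peak Gamma at position 2): ranking walks positions 2-3-4-5-1, expanding outward from the peak — single-peaked.
Faction 3 (peak Kappa at position 3): ranking walks positions 3-4-2-5-1, expanding outward from the peak — single-peaked.
Faction 4 (peak Theta at position 1): ranking walks positions 1-2-3-4-5, expanding outward from the peak — single-peaked.
Faction 5 (peak Lambda at position 4): ranking walks positions 4-3-2-5-1, expanding outward from the peak — single-peaked.
Every ranking is single-peaked on this axis.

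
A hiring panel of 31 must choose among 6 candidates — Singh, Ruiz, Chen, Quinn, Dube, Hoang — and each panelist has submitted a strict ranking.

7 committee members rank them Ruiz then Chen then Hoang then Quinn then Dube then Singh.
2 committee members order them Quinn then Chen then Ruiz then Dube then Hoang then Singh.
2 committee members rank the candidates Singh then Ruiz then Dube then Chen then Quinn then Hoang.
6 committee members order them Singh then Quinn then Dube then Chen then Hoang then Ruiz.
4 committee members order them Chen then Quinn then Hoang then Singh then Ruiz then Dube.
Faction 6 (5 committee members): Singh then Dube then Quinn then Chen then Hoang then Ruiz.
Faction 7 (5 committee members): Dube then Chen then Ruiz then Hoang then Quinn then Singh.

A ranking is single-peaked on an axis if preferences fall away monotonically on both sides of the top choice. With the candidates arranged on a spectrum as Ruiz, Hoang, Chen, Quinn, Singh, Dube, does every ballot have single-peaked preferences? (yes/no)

no

Axis positions: Ruiz=1, Hoang=2, Chen=3, Quinn=4, Singh=5, Dube=6.
Faction 1: ranking walks positions 1-3-2-4-6-5; Chen is ranked above Hoang even though Hoang lies between Chen and the peak Ruiz on the axis — preferences dip and rise again. Not single-peaked.
Faction 2: ranking walks positions 4-3-1-6-2-5; Ruiz is ranked above Hoang even though Hoang lies between Ruiz and the peak Quinn on the axis — preferences dip and rise again. Not single-peaked.
Faction 3: ranking walks positions 5-1-6-3-4-2; Ruiz is ranked above Quinn even though Quinn lies between Ruiz and the peak Singh on the axis — preferences dip and rise again. Not single-peaked.
Faction 4 (peak Singh at position 5): ranking walks positions 5-4-6-3-2-1, expanding outward from the peak — single-peaked.
Faction 5 (peak Chen at position 3): ranking walks positions 3-4-2-5-1-6, expanding outward from the peak — single-peaked.
Faction 6 (peak Singh at position 5): ranking walks positions 5-6-4-3-2-1, expanding outward from the peak — single-peaked.
Faction 7: ranking walks positions 6-3-1-2-4-5; Chen is ranked above Singh even though Singh lies between Chen and the peak Dube on the axis — preferences dip and rise again. Not single-peaked.
Faction 1 violates single-peakedness, so the profile is not single-peaked on this axis.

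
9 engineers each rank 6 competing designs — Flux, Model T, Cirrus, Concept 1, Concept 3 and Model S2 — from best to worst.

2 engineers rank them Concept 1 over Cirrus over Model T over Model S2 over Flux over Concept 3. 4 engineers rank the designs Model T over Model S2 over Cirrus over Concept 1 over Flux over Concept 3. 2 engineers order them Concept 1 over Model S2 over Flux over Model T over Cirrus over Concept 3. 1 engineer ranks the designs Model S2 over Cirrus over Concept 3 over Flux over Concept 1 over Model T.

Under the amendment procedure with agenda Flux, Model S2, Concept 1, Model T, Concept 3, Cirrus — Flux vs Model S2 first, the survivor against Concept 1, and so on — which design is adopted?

Model T

Round 1: Flux vs Model S2 — 0–9, Model S2 advances.
Round 2: Model S2 vs Concept 1 — 5–4, Model S2 advances.
Round 3: Model S2 vs Model T — 3–6, Model T advances.
Round 4: Model T vs Concept 3 — 8–1, Model T advances.
Round 5: Model T vs Cirrus — 6–3, Model T advances.
The agenda winner is Model T.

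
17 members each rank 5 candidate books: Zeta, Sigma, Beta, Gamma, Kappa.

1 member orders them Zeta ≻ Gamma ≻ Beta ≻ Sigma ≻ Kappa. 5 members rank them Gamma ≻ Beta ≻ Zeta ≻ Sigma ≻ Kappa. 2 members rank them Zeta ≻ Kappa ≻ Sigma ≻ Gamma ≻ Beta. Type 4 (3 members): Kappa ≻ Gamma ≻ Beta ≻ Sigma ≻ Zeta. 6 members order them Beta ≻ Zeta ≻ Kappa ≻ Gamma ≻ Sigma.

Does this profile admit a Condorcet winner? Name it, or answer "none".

none

Head-to-head results (17 members):
Zeta vs Sigma: Zeta preferred on 1+5+2+6 = 14 ballots; Zeta wins 14–3.
Zeta vs Beta: 1+2 = 3 for Zeta, 14 for Beta — Beta by 14–3.
Zeta vs Gamma: 1+2+6 = 9 for Zeta, 8 for Gamma — Zeta by 9–8.
Zeta vs Kappa: Zeta is ranked higher on 1+5+2+6 = 14 ballots, Kappa on 3. Zeta wins 14–3.
Sigma vs Beta: 2 for Sigma, 15 for Beta — Beta by 15–2.
Sigma vs Gamma: Sigma preferred on 2 ballots; Gamma wins 15–2.
Sigma vs Kappa: 1+5 = 6 for Sigma, 11 for Kappa — Kappa by 11–6.
Beta vs Gamma: Beta preferred on 6 ballots; Gamma wins 11–6.
Beta vs Kappa: 1+5+6 = 12 for Beta, 5 for Kappa — Beta by 12–5.
Gamma vs Kappa: Gamma is ranked higher on 1+5 = 6 ballots, Kappa on 11. Kappa wins 11–6.
Each book drops at least one matchup (Zeta loses to Beta; Sigma loses to Zeta; Beta loses to Gamma; Gamma loses to Zeta; Kappa loses to Zeta); the cycle Zeta beats Gamma beats Beta beats Zeta rules out a Condorcet winner.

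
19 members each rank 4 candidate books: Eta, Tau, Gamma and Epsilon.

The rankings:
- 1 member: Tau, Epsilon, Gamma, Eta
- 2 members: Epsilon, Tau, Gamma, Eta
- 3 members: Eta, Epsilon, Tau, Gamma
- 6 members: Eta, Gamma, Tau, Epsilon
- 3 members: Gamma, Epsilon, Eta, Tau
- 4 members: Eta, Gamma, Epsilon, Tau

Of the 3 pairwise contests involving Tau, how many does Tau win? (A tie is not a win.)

0

Tau against each rival (19 members):
Tau vs Eta: Tau is ranked higher on 1+2 = 3 ballots, Eta on 16. Eta wins 16–3.
Tau vs Gamma: Gamma wins 13–6.
Tau vs Epsilon: Epsilon wins 12–7.
Tau beats no one; loses to Eta, Gamma, Epsilon — 0 pairwise wins.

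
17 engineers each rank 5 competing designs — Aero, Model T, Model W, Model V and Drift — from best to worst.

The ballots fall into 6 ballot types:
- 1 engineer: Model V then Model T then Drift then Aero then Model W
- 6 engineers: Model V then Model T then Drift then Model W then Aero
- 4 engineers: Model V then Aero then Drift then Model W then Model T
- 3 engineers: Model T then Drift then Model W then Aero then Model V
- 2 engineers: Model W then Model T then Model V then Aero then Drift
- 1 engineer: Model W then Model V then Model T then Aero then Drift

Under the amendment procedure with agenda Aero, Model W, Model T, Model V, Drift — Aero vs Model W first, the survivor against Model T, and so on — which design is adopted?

Round 1: Aero vs Model W — 5–12, Model W advances.
Round 2: Model W vs Model T — 7–10, Model T advances.
Round 3: Model T vs Model V — 5–12, Model V advances.
Round 4: Model V vs Drift — 14–3, Model V advances.
Model V survives the agenda.

Model V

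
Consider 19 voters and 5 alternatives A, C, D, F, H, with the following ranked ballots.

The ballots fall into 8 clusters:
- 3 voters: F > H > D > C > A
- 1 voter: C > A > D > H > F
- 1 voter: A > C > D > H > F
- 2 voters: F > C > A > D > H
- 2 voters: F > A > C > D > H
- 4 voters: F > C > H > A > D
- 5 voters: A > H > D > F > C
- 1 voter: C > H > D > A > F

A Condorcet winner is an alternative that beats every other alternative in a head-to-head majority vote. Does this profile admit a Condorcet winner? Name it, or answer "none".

F

Check each pair by majority over 19 ballots:
A vs C: A is ranked higher on 1+2+5 = 8 ballots, C on 11. C wins 11–8.
A vs D: A preferred on 1+1+2+2+4+5 = 15 ballots; A wins 15–4.
A vs F: 8 to 11, F.
A vs H: 11 to 8, A.
C vs D: 11 to 8, C.
C vs F: 3 to 16, F.
C vs H: C is ranked higher on 1+1+2+2+4+1 = 11 ballots, H on 8. C wins 11–8.
D vs F: 1+1+5+1 = 8 for D, 11 for F — F by 11–8.
D vs H: D is ranked higher on 1+1+2+2 = 6 ballots, H on 13. H wins 13–6.
F vs H: F preferred on 3+2+2+4 = 11 ballots; F wins 11–8.
F beats each of A, C, D, H — F is the Condorcet winner.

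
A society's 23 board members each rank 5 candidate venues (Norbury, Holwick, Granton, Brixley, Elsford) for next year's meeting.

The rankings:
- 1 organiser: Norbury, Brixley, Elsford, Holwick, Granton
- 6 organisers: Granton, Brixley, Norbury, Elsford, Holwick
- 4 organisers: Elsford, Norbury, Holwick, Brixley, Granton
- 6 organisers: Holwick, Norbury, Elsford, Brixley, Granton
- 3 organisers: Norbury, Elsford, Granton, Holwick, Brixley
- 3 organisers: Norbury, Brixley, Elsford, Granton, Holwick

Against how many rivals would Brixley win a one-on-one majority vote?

Brixley against each rival (23 organisers):
Brixley vs Norbury: 6 for Brixley, 17 for Norbury — Norbury by 17–6.
Brixley vs Holwick: Holwick wins 13–10.
Brixley vs Granton: 1+4+6+3 = 14 for Brixley, 9 for Granton — Brixley by 14–9.
Brixley vs Elsford: Brixley preferred on 1+6+3 = 10 ballots; Elsford wins 13–10.
Brixley beats Granton; loses to Norbury, Holwick, Elsford — 1 pairwise win.

1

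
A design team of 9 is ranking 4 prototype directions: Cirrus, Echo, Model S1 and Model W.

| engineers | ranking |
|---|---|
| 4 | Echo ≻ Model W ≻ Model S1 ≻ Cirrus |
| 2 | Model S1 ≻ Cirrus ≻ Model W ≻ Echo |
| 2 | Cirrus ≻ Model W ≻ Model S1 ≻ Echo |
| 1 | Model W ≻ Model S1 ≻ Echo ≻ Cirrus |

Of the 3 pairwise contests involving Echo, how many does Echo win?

1

Echo against each rival (9 engineers):
Echo vs Cirrus: Echo preferred on 4+1 = 5 ballots; Echo wins 5–4.
Echo vs Model S1: Model S1 wins 5–4.
Echo vs Model W: Model W, 5–4.
Echo beats Cirrus; loses to Model S1, Model W — 1 pairwise win.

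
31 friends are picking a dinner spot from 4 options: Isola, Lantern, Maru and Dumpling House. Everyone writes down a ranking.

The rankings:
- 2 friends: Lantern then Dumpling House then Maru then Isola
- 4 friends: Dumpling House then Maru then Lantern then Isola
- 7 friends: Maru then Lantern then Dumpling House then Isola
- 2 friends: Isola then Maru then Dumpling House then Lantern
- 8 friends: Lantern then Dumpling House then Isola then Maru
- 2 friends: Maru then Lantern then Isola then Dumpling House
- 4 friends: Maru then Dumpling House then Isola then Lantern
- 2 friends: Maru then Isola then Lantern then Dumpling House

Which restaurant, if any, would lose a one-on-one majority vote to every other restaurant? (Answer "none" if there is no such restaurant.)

Pairwise majorities:
Isola vs Lantern: Isola preferred on 2+4+2 = 8 ballots; Lantern wins 23–8.
Isola vs Maru: Isola preferred on 2+8 = 10 ballots; Maru wins 21–10.
Isola–Dumpling House: Dumpling House 25–6.
Lantern vs Maru: Lantern is ranked higher on 2+8 = 10 ballots, Maru on 21. Maru wins 21–10.
Lantern vs Dumpling House: Lantern wins 21–10.
Maru vs Dumpling House: Maru, 17–14.
Only Isola has no wins; Isola is the Condorcet loser.

Isola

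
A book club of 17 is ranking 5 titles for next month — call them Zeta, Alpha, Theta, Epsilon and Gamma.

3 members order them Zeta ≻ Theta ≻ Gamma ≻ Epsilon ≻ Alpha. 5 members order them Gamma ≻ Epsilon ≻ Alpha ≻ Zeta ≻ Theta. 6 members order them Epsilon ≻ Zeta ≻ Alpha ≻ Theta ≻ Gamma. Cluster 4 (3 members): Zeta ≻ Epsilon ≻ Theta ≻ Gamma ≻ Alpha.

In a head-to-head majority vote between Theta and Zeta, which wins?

Zeta

No ballot ranks Theta above Zeta: 0.
Ballots ranking Zeta above Theta: 17 − 0 = 17.
Zeta wins the head-to-head 17–0.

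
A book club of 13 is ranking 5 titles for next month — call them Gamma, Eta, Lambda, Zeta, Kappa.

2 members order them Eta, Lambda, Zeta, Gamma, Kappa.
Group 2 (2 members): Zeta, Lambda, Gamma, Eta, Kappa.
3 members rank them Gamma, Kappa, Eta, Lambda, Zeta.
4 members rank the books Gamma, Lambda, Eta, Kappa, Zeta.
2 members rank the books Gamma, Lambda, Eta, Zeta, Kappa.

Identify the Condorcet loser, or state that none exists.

Pairwise majorities:
Gamma vs Eta: Gamma is ranked higher on 2+3+4+2 = 11 ballots, Eta on 2. Gamma wins 11–2.
Gamma vs Lambda: Gamma, 9–4.
Gamma vs Zeta: Gamma, 9–4.
Gamma vs Kappa: Gamma preferred on 2+2+3+4+2 = 13 ballots; Gamma wins 13–0.
Eta–Lambda: Lambda 8–5.
Eta–Zeta: Eta 11–2.
Eta vs Kappa: Eta, 10–3.
Lambda–Zeta: Lambda 11–2.
Lambda–Kappa: Lambda 10–3.
Zeta vs Kappa: Zeta is ranked higher on 2+2+2 = 6 ballots, Kappa on 7. Kappa wins 7–6.
Zeta is beaten in every head-to-head and is the Condorcet loser.

Zeta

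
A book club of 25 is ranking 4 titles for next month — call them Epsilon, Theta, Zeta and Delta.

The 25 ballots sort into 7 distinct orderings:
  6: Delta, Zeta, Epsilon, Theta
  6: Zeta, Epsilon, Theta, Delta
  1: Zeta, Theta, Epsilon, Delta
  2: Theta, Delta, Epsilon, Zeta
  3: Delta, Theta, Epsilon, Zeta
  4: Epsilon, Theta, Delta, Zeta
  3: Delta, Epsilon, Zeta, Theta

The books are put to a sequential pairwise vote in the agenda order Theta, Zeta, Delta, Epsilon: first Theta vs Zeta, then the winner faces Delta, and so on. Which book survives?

Round 1: Theta vs Zeta — 9–16, Zeta advances.
Round 2: Zeta vs Delta — 7–18, Delta advances.
Round 3: Delta vs Epsilon — 14–11, Delta advances.
The agenda winner is Delta.

Delta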